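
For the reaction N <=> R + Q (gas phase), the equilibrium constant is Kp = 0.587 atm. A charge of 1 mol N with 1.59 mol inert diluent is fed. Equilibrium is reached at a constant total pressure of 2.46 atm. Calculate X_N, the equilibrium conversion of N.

Let X = conversion of N (basis 1 mol N); extent of reaction ξ = X.
At extent ξ: n_N = 1 − X; n_R = X; n_Q = X; n_I = 1.59 (inert).
Total moles n_T = 2.59 + X.
y_i = n_i/n_T, p_i = y_i·P. Kp = p_R p_Q / (p_N).
Equating to 0.587 atm and solving on 0 < X < 1: X = 0.570.

X = 0.570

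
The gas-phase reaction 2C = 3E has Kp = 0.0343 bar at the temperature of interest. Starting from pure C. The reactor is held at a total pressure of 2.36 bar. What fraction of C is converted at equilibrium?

X = 0.150

Basis: 1 mol C initially; let X = conversion of C. Extent ξ = 0.5X.
Moles: n_C = 1 − X; n_E = 1.5X.
Total moles n_T = 1 + 0.5X.
With p_i = (n_i/n_T)P, Kp = p_E^3 / (p_C^2).
This yields a degree-3 equation in X; solving on (0,1), X = 0.150.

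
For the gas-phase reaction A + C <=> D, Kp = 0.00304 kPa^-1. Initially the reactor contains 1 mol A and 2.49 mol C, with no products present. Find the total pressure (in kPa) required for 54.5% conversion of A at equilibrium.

Basis: 1 mol A initially; let X = conversion of A. Extent ξ = X.
Species balance: n_A = 1 − X; n_C = 2.49 − X; n_D = X.
n_T = Σnᵢ = 3.49 − X.
Kp = p_D / (p_A p_C) with p_i = (n_i/n_T)·P.
At X = 0.545: the mole-fraction product g(X) = Π y_i^ν_i = 1.814. Since Kp = g(X)·P^{-1}, P = (g/Kp)^(1/1) = (1.814/0.00304)^(1/1) = 597 kPa.

P = 597 kPa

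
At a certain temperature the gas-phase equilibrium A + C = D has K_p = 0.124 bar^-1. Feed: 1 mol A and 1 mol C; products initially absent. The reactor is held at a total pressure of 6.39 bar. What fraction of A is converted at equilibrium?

Let X = conversion of A (basis 1 mol A); extent of reaction ξ = X.
At extent ξ: n_A = 1 − X; n_C = 1 − X; n_D = X.
n_T = Σnᵢ = 2 − X.
y_i = n_i/n_T, p_i = y_i·P. K_p = p_D / (p_A p_C).
This yields a degree-2 equation in X; solving on (0,1), X = 0.253.

X = 0.253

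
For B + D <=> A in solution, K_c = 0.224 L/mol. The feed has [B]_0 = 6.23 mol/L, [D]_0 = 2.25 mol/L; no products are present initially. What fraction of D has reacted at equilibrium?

Let X = conversion of D; extent ξ = 2.25·X mol/L.
Concentrations: [B] = 6.23 − 2.25X; [D] = 2.25 − 2.25X; [A] = 2.25X.
K_c = [A] / ([B] [D]).
Equating to 0.224 L/mol: the physical root is X = 0.530.

X = 0.530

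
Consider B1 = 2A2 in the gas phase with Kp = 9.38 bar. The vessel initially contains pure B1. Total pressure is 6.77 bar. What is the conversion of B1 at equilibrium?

Basis: 1 mol B1 initially; let X = conversion of B1. Extent ξ = X.
Mole table: n_B1 = 1 − X; n_A2 = 2X.
Summing: n_T = 1 + X.
y_i = n_i/n_T, p_i = y_i·P. Kp = p_A2^2 / (p_B1).
Substituting and setting equal to 9.38 bar gives a polynomial in X; the root in (0,1) is X = 0.507.

X = 0.507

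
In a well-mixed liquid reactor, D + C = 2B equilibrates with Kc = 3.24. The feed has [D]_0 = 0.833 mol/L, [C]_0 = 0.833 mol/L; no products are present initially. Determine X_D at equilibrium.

X = 0.474

Let X = conversion of D; extent ξ = 0.833·X mol/L.
Concentrations: [D] = 0.833 − 0.833X; [C] = 0.833 − 0.833X; [B] = 1.67X.
Kc = [B]^2 / ([D] [C]).
This equals 3.24 at X = 0.474 (the root in 0 < X < 1).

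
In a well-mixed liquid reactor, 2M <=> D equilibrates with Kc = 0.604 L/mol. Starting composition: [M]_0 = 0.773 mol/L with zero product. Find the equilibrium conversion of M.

X = 0.370

Let X = conversion of M; extent ξ = 0.773X/2 mol/L.
Concentrations: [M] = 0.773 − 0.773X; [D] = 0.387X.
Kc = [D] / ([M]^2).
This equals 0.604 at X = 0.370 (the root in 0 < X < 1).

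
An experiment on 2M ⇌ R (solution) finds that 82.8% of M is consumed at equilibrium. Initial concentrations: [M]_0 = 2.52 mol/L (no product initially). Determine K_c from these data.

Let X = conversion of M.
Concentrations: [M] = 2.52 − 2.52X; [R] = 1.26X.
At X = 0.828: [M] = 0.433, [R] = 1.04.
K_c = [R] / ([M]^2) = 5.55 L/mol.

K_c = 5.55 L/mol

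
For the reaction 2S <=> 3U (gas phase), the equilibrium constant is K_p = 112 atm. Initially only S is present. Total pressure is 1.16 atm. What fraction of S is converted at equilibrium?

Take 1 mol S as basis and let X be its fractional conversion, so ξ = 0.5X.
Moles: n_S = 1 − X; n_U = 1.5X.
Summing: n_T = 1 + 0.5X.
With p_i = (n_i/n_T)P, K_p = p_U^3 / (p_S^2).
Equating to 112 atm and solving on 0 < X < 1: X = 0.873.

X = 0.873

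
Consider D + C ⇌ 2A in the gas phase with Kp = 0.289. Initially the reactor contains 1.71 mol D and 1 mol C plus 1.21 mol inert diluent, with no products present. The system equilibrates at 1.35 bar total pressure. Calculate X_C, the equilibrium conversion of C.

X = 0.274

Basis: 1 mol C initially; let X = conversion of C. Extent ξ = X.
Moles: n_D = 1.71 − X; n_C = 1 − X; n_A = 2X; n_I = 1.21 (inert).
Total moles n_T = 3.92 (Δν = 0, constant).
Mole fractions y_i = n_i/n_T; Kp = p_A^2 / (p_D p_C) with p_i = y_i·P.
Equating to 0.289 and solving on 0 < X < 1: X = 0.274.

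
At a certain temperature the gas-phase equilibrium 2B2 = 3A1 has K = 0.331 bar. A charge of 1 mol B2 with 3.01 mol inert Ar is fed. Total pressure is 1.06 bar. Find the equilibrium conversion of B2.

Basis: 1 mol B2 initially; let X = conversion of B2. Extent ξ = 0.5X.
At extent ξ: n_B2 = 1 − X; n_A1 = 1.5X; n_I = 3.01 (inert).
Summing: n_T = 4.01 + 0.5X.
With p_i = (n_i/n_T)P, K = p_A1^3 / (p_B2^2).
Substituting and setting equal to 0.331 bar gives a polynomial in X; the root in (0,1) is X = 0.476.

X = 0.476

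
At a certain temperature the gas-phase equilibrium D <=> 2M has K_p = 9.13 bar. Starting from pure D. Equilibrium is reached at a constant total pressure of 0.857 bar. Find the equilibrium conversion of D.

X = 0.853

Let X = conversion of D (basis 1 mol D); extent of reaction ξ = X.
Species balance: n_D = 1 − X; n_M = 2X.
Summing: n_T = 1 + X.
Mole fractions y_i = n_i/n_T; K_p = p_M^2 / (p_D) with p_i = y_i·P.
Substituting and setting equal to 9.13 bar gives a polynomial in X; the root in (0,1) is X = 0.853.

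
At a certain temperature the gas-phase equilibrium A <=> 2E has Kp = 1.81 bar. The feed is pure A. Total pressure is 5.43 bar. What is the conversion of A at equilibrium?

Take 1 mol A as basis and let X be its fractional conversion, so ξ = X.
Moles: n_A = 1 − X; n_E = 2X.
n_T = Σnᵢ = 1 + X.
y_i = n_i/n_T, p_i = y_i·P. Kp = p_E^2 / (p_A).
This yields a degree-2 equation in X; solving on (0,1), X = 0.277.

X = 0.277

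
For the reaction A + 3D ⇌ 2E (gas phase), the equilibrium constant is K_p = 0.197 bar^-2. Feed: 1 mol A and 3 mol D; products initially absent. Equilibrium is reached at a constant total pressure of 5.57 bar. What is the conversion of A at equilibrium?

Basis: 1 mol A initially; let X = conversion of A. Extent ξ = X.
At extent ξ: n_A = 1 − X; n_D = 3 − 3X; n_E = 2X.
Total moles n_T = 4 − 2X.
Mole fractions y_i = n_i/n_T; K_p = p_E^2 / (p_A p_D^3) with p_i = y_i·P.
Equating to 0.197 bar^-2 and solving on 0 < X < 1: X = 0.513.

X = 0.513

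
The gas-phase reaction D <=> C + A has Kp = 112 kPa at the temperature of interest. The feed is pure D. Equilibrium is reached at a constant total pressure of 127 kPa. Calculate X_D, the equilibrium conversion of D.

Basis: 1 mol D initially; let X = conversion of D. Extent ξ = X.
At extent ξ: n_D = 1 − X; n_C = X; n_A = X.
Total moles n_T = 1 + X.
Mole fractions y_i = n_i/n_T; Kp = p_C p_A / (p_D) with p_i = y_i·P.
Equating to 112 kPa and solving on 0 < X < 1: X = 0.685.

X = 0.685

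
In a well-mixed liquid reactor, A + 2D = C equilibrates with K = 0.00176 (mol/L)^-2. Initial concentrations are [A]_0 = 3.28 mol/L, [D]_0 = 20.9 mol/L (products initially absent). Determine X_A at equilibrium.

Let X = conversion of A; extent ξ = 3.28·X mol/L.
Concentrations: [A] = 3.28 − 3.28X; [D] = 20.9 − 6.56X; [C] = 3.28X.
K = [C] / ([A] [D]^2).
Setting equal to 0.00176 and solving for X on (0,1) gives X = 0.374.

X = 0.374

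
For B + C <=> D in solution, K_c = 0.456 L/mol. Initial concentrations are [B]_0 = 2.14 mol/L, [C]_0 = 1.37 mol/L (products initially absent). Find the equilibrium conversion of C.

Let X = conversion of C; extent ξ = 1.37·X mol/L.
Concentrations: [B] = 2.14 − 1.37X; [C] = 1.37 − 1.37X; [D] = 1.37X.
K_c = [D] / ([B] [C]).
Setting equal to 0.456 and solving for X on (0,1) gives X = 0.417.

X = 0.417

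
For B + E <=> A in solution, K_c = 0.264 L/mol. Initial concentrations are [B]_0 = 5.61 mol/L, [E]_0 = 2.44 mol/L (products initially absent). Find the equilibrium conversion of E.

X = 0.532

Let X = conversion of E; extent ξ = 2.44·X mol/L.
Concentrations: [B] = 5.61 − 2.44X; [E] = 2.44 − 2.44X; [A] = 2.44X.
K_c = [A] / ([B] [E]).
Solving K_c = 0.264 for X ∈ (0,1): X = 0.532.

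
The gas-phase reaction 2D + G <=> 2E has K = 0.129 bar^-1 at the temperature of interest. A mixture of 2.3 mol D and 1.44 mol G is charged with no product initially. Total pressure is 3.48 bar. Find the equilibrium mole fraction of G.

Let X = conversion of D (basis 2.3 mol D); extent of reaction ξ = 1.15X.
Mole table: n_D = 2.3 − 2.3X; n_G = 1.44 − 1.15X; n_E = 2.3X.
n_T = Σnᵢ = 3.74 − 1.15X.
With p_i = (n_i/n_T)P, K = p_E^2 / (p_D^2 p_G).
Setting this equal to 0.129 bar^-1 and taking the physical root (0 < X < 1) gives X = 0.277.
Then n_G = 1.12, n_T = 3.42, so y_G = 0.328.

y_G = 0.328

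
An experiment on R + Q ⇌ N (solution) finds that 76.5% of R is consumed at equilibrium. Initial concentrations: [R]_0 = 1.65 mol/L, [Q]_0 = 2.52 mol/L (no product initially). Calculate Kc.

Kc = 2.59 L/mol

Let X = conversion of R.
Concentrations: [R] = 1.65 − 1.65X; [Q] = 2.52 − 1.65X; [N] = 1.65X.
At X = 0.765: [R] = 0.388, [Q] = 1.26, [N] = 1.26.
Kc = [N] / ([R] [Q]) = 2.59 L/mol.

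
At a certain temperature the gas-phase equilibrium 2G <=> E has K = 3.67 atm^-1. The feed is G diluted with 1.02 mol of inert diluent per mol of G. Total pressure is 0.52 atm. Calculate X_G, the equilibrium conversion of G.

X = 0.513

Basis: 1 mol G initially; let X = conversion of G. Extent ξ = 0.5X.
Moles: n_G = 1 − X; n_E = 0.5X; n_I = 1.02 (inert).
n_T = Σnᵢ = 2.02 − 0.5X.
y_i = n_i/n_T, p_i = y_i·P. K = p_E / (p_G^2).
This yields a degree-2 equation in X; solving on (0,1), X = 0.513.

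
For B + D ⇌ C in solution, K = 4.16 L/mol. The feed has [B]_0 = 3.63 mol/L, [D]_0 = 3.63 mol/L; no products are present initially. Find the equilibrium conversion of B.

X = 0.774

Let X = conversion of B; extent ξ = 3.63·X mol/L.
Concentrations: [B] = 3.63 − 3.63X; [D] = 3.63 − 3.63X; [C] = 3.63X.
K = [C] / ([B] [D]).
Setting equal to 4.16 and solving for X on (0,1) gives X = 0.774.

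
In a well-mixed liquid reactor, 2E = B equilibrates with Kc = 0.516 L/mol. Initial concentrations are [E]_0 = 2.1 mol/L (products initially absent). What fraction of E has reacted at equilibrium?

Let X = conversion of E; extent ξ = 2.1X/2 mol/L.
Concentrations: [E] = 2.1 − 2.1X; [B] = 1.05X.
Kc = [B] / ([E]^2).
Equating to 0.516 L/mol: the physical root is X = 0.513.

X = 0.513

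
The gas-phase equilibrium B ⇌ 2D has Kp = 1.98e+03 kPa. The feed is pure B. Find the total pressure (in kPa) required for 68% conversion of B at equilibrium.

P = 576 kPa

Let X = conversion of B (basis 1 mol B); extent of reaction ξ = X.
Mole table: n_B = 1 − X; n_D = 2X.
Summing: n_T = 1 + X.
Kp = p_D^2 / (p_B) with p_i = (n_i/n_T)·P.
At X = 0.68: the mole-fraction product g(X) = Π y_i^ν_i = 3.44. Since Kp = g(X)·P^{1}, P = (Kp/g)^(1/1) = (1.98e+03/3.44)^(1/1) = 576 kPa.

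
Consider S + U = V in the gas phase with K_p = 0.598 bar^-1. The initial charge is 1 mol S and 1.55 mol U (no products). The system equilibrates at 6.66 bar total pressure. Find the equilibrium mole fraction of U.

y_U = 0.473

Take 1 mol S as basis and let X be its fractional conversion, so ξ = X.
Mole table: n_S = 1 − X; n_U = 1.55 − X; n_V = X.
Total moles n_T = 2.55 − X.
With p_i = (n_i/n_T)P, K_p = p_V / (p_S p_U).
This yields a degree-2 equation in X; solving on (0,1), X = 0.653.
Then n_U = 0.897, n_T = 1.9, so y_U = 0.473.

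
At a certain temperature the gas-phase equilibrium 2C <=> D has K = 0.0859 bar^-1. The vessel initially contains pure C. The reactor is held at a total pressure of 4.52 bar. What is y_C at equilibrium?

Basis: 1 mol C initially; let X = conversion of C. Extent ξ = 0.5X.
Species balance: n_C = 1 − X; n_D = 0.5X.
Summing: n_T = 1 − 0.5X.
Mole fractions y_i = n_i/n_T; K = p_D / (p_C^2) with p_i = y_i·P.
Setting this equal to 0.0859 bar^-1 and taking the physical root (0 < X < 1) gives X = 0.374.
Then n_C = 0.626, n_T = 0.813, so y_C = 0.770.

y_C = 0.770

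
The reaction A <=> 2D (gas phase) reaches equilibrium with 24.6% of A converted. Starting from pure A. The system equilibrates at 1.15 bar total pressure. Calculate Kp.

Take 1 mol A as basis and let X be its fractional conversion, so ξ = X.
Species balance: n_A = 1 − X; n_D = 2X.
Total moles n_T = 1 + X.
At X = 0.246: n_A = 0.754, n_D = 0.492, n_T = 1.25.
p_i = (n_i/n_T)·P. Kp = p_D^2 / (p_A) = 0.296 bar.

Kp = 0.296 bar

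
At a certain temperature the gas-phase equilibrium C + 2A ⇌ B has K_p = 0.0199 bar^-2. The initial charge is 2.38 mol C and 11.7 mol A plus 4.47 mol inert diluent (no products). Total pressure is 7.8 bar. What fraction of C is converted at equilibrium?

X = 0.303

Take 2.38 mol C as basis and let X be its fractional conversion, so ξ = 2.38X.
Mole table: n_C = 2.38 − 2.38X; n_A = 11.7 − 4.76X; n_B = 2.38X; n_I = 4.47 (inert).
Total moles n_T = 18.5 − 4.76X.
Mole fractions y_i = n_i/n_T; K_p = p_B / (p_C p_A^2) with p_i = y_i·P.
This yields a degree-3 equation in X; solving on (0,1), X = 0.303.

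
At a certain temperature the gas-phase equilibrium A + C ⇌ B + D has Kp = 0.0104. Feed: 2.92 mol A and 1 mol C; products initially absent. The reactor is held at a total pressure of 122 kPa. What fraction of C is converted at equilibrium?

Let X = conversion of C (basis 1 mol C); extent of reaction ξ = X.
Species balance: n_A = 2.92 − X; n_C = 1 − X; n_B = X; n_D = X.
Since Δν = 0, n_T = 3.92 throughout.
Mole fractions y_i = n_i/n_T; Kp = p_B p_D / (p_A p_C) with p_i = y_i·P.
This yields a degree-2 equation in X; solving on (0,1), X = 0.156.

X = 0.156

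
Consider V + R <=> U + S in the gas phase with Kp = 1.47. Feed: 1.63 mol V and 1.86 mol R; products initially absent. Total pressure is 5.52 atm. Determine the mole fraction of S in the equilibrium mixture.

Take 1.63 mol V as basis and let X be its fractional conversion, so ξ = 1.63X.
At extent ξ: n_V = 1.63 − 1.63X; n_R = 1.86 − 1.63X; n_U = 1.63X; n_S = 1.63X.
Total moles n_T = 3.49 (Δν = 0, constant).
Mole fractions y_i = n_i/n_T; Kp = p_U p_S / (p_V p_R) with p_i = y_i·P.
Substituting and setting equal to 1.47 gives a polynomial in X; the root in (0,1) is X = 0.584.
Then n_S = 0.952, n_T = 3.49, so y_S = 0.273.

y_S = 0.273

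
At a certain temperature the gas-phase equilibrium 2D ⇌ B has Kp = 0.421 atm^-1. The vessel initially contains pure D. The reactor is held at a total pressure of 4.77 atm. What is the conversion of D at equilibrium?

Take 1 mol D as basis and let X be its fractional conversion, so ξ = 0.5X.
Species balance: n_D = 1 − X; n_B = 0.5X.
Total moles n_T = 1 − 0.5X.
With p_i = (n_i/n_T)P, Kp = p_B / (p_D^2).
Setting this equal to 0.421 atm^-1 and taking the physical root (0 < X < 1) gives X = 0.667.

X = 0.667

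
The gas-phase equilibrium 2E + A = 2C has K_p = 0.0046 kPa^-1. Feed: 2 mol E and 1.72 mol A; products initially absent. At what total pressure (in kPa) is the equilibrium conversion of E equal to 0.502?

P = 584 kPa

Let X = conversion of E (basis 2 mol E); extent of reaction ξ = X.
At extent ξ: n_E = 2 − 2X; n_A = 1.72 − X; n_C = 2X.
Summing: n_T = 3.72 − X.
K_p = p_C^2 / (p_E^2 p_A) with p_i = (n_i/n_T)·P.
At X = 0.502: the mole-fraction product g(X) = Π y_i^ν_i = 2.685. Since K_p = g(X)·P^{-1}, P = (g/K_p)^(1/1) = (2.685/0.0046)^(1/1) = 584 kPa.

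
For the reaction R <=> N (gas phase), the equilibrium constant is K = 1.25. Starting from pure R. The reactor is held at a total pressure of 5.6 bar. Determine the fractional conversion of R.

Basis: 1 mol R initially; let X = conversion of R. Extent ξ = X.
Species balance: n_R = 1 − X; n_N = X.
Since Δν = 0, n_T = 1 throughout.
With p_i = (n_i/n_T)P, K = p_N / (p_R).
Setting this equal to 1.25 and taking the physical root (0 < X < 1) gives X = 0.556.

X = 0.556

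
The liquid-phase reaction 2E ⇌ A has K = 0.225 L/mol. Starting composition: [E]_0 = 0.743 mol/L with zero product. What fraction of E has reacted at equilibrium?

X = 0.209

Let X = conversion of E; extent ξ = 0.743X/2 mol/L.
Concentrations: [E] = 0.743 − 0.743X; [A] = 0.371X.
K = [A] / ([E]^2).
This equals 0.225 at X = 0.209 (the root in 0 < X < 1).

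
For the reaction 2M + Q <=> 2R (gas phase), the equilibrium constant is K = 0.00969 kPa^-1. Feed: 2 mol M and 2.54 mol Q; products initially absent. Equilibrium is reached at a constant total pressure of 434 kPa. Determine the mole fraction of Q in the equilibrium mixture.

Basis: 2 mol M initially; let X = conversion of M. Extent ξ = X.
Mole table: n_M = 2 − 2X; n_Q = 2.54 − X; n_R = 2X.
Total moles n_T = 4.54 − X.
With p_i = (n_i/n_T)P, K = p_R^2 / (p_M^2 p_Q).
This yields a degree-3 equation in X; solving on (0,1), X = 0.590.
Then n_Q = 1.95, n_T = 3.95, so y_Q = 0.494.

y_Q = 0.494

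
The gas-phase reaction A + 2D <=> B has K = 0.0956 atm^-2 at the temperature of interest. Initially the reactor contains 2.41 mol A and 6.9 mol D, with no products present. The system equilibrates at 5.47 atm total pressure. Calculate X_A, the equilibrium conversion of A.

Take 2.41 mol A as basis and let X be its fractional conversion, so ξ = 2.41X.
Moles: n_A = 2.41 − 2.41X; n_D = 6.9 − 4.82X; n_B = 2.41X.
Total moles n_T = 9.31 − 4.82X.
With p_i = (n_i/n_T)P, K = p_B / (p_A p_D^2).
Substituting and setting equal to 0.0956 atm^-2 gives a polynomial in X; the root in (0,1) is X = 0.540.

X = 0.540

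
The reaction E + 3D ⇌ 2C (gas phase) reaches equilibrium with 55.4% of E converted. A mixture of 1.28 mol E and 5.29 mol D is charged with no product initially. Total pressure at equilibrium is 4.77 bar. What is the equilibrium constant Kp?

Kp = 0.13 bar^-2

Basis: 1.28 mol E initially; let X = conversion of E. Extent ξ = 1.28X.
Mole table: n_E = 1.28 − 1.28X; n_D = 5.29 − 3.84X; n_C = 2.56X.
Summing: n_T = 6.57 − 2.56X.
At X = 0.554: n_E = 0.571, n_D = 3.16, n_C = 1.42, n_T = 5.15.
p_i = (n_i/n_T)·P. Kp = p_C^2 / (p_E p_D^3) = 0.13 bar^-2.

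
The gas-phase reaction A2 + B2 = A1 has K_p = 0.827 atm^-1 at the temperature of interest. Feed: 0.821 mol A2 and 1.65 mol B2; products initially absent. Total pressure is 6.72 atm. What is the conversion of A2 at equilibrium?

Basis: 0.821 mol A2 initially; let X = conversion of A2. Extent ξ = 0.821X.
Species balance: n_A2 = 0.821 − 0.821X; n_B2 = 1.65 − 0.821X; n_A1 = 0.821X.
n_T = Σnᵢ = 2.47 − 0.821X.
y_i = n_i/n_T, p_i = y_i·P. K_p = p_A1 / (p_A2 p_B2).
Equating to 0.827 atm^-1 and solving on 0 < X < 1: X = 0.756.

X = 0.756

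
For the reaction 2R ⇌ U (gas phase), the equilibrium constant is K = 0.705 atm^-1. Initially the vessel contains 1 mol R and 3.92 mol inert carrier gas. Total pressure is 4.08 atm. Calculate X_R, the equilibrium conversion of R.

Let X = conversion of R (basis 1 mol R); extent of reaction ξ = 0.5X.
Moles: n_R = 1 − X; n_U = 0.5X; n_I = 3.92 (inert).
n_T = Σnᵢ = 4.92 − 0.5X.
With p_i = (n_i/n_T)P, K = p_U / (p_R^2).
Setting this equal to 0.705 atm^-1 and taking the physical root (0 < X < 1) gives X = 0.416.

X = 0.416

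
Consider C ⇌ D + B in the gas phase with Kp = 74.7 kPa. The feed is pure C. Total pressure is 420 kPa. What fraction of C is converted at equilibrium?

X = 0.389

Take 1 mol C as basis and let X be its fractional conversion, so ξ = X.
Mole table: n_C = 1 − X; n_D = X; n_B = X.
Summing: n_T = 1 + X.
y_i = n_i/n_T, p_i = y_i·P. Kp = p_D p_B / (p_C).
Setting this equal to 74.7 kPa and taking the physical root (0 < X < 1) gives X = 0.389.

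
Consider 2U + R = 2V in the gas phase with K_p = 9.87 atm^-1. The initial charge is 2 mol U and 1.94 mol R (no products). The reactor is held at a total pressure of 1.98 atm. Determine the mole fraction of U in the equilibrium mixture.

y_U = 0.168

Basis: 2 mol U initially; let X = conversion of U. Extent ξ = X.
At extent ξ: n_U = 2 − 2X; n_R = 1.94 − X; n_V = 2X.
n_T = Σnᵢ = 3.94 − X.
Mole fractions y_i = n_i/n_T; K_p = p_V^2 / (p_U^2 p_R) with p_i = y_i·P.
This yields a degree-3 equation in X; solving on (0,1), X = 0.731.
Then n_U = 0.539, n_T = 3.21, so y_U = 0.168.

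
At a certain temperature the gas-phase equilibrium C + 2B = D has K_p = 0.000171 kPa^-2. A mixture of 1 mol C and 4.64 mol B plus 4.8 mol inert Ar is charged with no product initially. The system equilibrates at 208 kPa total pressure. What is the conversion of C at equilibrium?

X = 0.520

Take 1 mol C as basis and let X be its fractional conversion, so ξ = X.
Species balance: n_C = 1 − X; n_B = 4.64 − 2X; n_D = X; n_I = 4.8 (inert).
Total moles n_T = 10.4 − 2X.
y_i = n_i/n_T, p_i = y_i·P. K_p = p_D / (p_C p_B^2).
Setting this equal to 0.000171 kPa^-2 and taking the physical root (0 < X < 1) gives X = 0.520.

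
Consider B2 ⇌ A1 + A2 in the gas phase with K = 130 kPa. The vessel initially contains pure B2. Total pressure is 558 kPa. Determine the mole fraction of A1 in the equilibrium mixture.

y_A1 = 0.303

Basis: 1 mol B2 initially; let X = conversion of B2. Extent ξ = X.
Mole table: n_B2 = 1 − X; n_A1 = X; n_A2 = X.
n_T = Σnᵢ = 1 + X.
With p_i = (n_i/n_T)P, K = p_A1 p_A2 / (p_B2).
Equating to 130 kPa and solving on 0 < X < 1: X = 0.435.
Then n_A1 = 0.435, n_T = 1.43, so y_A1 = 0.303.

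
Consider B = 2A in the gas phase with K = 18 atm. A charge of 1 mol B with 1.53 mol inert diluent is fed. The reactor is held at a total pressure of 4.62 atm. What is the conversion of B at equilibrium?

Let X = conversion of B (basis 1 mol B); extent of reaction ξ = X.
Mole table: n_B = 1 − X; n_A = 2X; n_I = 1.53 (inert).
Total moles n_T = 2.53 + X.
With p_i = (n_i/n_T)P, K = p_A^2 / (p_B).
This yields a degree-2 equation in X; solving on (0,1), X = 0.802.

X = 0.802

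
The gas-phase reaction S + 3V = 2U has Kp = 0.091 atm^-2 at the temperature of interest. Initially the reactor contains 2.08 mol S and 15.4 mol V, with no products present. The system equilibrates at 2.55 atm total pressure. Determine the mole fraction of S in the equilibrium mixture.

Take 2.08 mol S as basis and let X be its fractional conversion, so ξ = 2.08X.
Species balance: n_S = 2.08 − 2.08X; n_V = 15.4 − 6.24X; n_U = 4.16X.
Total moles n_T = 17.5 − 4.16X.
y_i = n_i/n_T, p_i = y_i·P. Kp = p_U^2 / (p_S p_V^3).
Setting this equal to 0.091 atm^-2 and taking the physical root (0 < X < 1) gives X = 0.515.
Then n_S = 1.01, n_T = 15.3, so y_S = 0.066.

y_S = 0.066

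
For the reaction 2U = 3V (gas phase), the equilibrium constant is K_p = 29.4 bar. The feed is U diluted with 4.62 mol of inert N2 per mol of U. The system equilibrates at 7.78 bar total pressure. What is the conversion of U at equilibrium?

X = 0.750

Basis: 1 mol U initially; let X = conversion of U. Extent ξ = 0.5X.
At extent ξ: n_U = 1 − X; n_V = 1.5X; n_I = 4.62 (inert).
n_T = Σnᵢ = 5.62 + 0.5X.
With p_i = (n_i/n_T)P, K_p = p_V^3 / (p_U^2).
Setting this equal to 29.4 bar and taking the physical root (0 < X < 1) gives X = 0.750.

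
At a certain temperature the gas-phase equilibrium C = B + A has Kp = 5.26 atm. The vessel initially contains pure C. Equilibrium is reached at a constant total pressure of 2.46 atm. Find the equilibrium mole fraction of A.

Let X = conversion of C (basis 1 mol C); extent of reaction ξ = X.
At extent ξ: n_C = 1 − X; n_B = X; n_A = X.
Summing: n_T = 1 + X.
With p_i = (n_i/n_T)P, Kp = p_B p_A / (p_C).
Substituting and setting equal to 5.26 atm gives a polynomial in X; the root in (0,1) is X = 0.825.
Then n_A = 0.825, n_T = 1.83, so y_A = 0.452.

y_A = 0.452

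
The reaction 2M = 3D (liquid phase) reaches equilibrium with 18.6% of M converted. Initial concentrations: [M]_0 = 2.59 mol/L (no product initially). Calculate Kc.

Let X = conversion of M.
Concentrations: [M] = 2.59 − 2.59X; [D] = 3.88X.
At X = 0.186: [M] = 2.11, [D] = 0.723.
Kc = [D]^3 / ([M]^2) = 0.0849 mol/L.

Kc = 0.0849 mol/L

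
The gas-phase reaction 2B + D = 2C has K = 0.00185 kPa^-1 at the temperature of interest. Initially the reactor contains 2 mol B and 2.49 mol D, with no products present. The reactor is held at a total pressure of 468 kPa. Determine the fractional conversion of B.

Let X = conversion of B (basis 2 mol B); extent of reaction ξ = X.
At extent ξ: n_B = 2 − 2X; n_D = 2.49 − X; n_C = 2X.
Summing: n_T = 4.49 − X.
Mole fractions y_i = n_i/n_T; K = p_C^2 / (p_B^2 p_D) with p_i = y_i·P.
Substituting and setting equal to 0.00185 kPa^-1 gives a polynomial in X; the root in (0,1) is X = 0.399.

X = 0.399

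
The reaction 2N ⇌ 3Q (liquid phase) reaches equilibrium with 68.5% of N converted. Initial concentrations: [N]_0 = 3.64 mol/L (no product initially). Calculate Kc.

Let X = conversion of N.
Concentrations: [N] = 3.64 − 3.64X; [Q] = 5.46X.
At X = 0.685: [N] = 1.15, [Q] = 3.74.
Kc = [Q]^3 / ([N]^2) = 39.8 mol/L.

Kc = 39.8 mol/L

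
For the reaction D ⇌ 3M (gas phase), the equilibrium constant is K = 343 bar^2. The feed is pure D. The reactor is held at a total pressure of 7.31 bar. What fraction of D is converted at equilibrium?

X = 0.730

Let X = conversion of D (basis 1 mol D); extent of reaction ξ = X.
At extent ξ: n_D = 1 − X; n_M = 3X.
Total moles n_T = 1 + 2X.
y_i = n_i/n_T, p_i = y_i·P. K = p_M^3 / (p_D).
Setting this equal to 343 bar^2 and taking the physical root (0 < X < 1) gives X = 0.730.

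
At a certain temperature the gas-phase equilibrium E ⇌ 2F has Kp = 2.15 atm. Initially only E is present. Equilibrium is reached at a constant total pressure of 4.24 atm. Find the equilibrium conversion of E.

X = 0.335

Take 1 mol E as basis and let X be its fractional conversion, so ξ = X.
Moles: n_E = 1 − X; n_F = 2X.
Total moles n_T = 1 + X.
Mole fractions y_i = n_i/n_T; Kp = p_F^2 / (p_E) with p_i = y_i·P.
Equating to 2.15 atm and solving on 0 < X < 1: X = 0.335.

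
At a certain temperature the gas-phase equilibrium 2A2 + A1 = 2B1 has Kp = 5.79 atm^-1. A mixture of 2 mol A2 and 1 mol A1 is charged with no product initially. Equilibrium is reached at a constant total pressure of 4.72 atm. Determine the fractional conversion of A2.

Basis: 2 mol A2 initially; let X = conversion of A2. Extent ξ = X.
Species balance: n_A2 = 2 − 2X; n_A1 = 1 − X; n_B1 = 2X.
Total moles n_T = 3 − X.
y_i = n_i/n_T, p_i = y_i·P. Kp = p_B1^2 / (p_A2^2 p_A1).
Setting this equal to 5.79 atm^-1 and taking the physical root (0 < X < 1) gives X = 0.665.

X = 0.665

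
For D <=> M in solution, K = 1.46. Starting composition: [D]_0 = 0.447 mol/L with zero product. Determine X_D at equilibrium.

X = 0.593

Let X = conversion of D; extent ξ = 0.447·X mol/L.
Concentrations: [D] = 0.447 − 0.447X; [M] = 0.447X.
K = [M] / ([D]).
This equals 1.46 at X = 0.593 (the root in 0 < X < 1).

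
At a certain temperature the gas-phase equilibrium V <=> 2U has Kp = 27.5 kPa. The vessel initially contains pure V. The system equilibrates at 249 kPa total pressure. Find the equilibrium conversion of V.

X = 0.164

Basis: 1 mol V initially; let X = conversion of V. Extent ξ = X.
Moles: n_V = 1 − X; n_U = 2X.
n_T = Σnᵢ = 1 + X.
With p_i = (n_i/n_T)P, Kp = p_U^2 / (p_V).
Substituting and setting equal to 27.5 kPa gives a polynomial in X; the root in (0,1) is X = 0.164.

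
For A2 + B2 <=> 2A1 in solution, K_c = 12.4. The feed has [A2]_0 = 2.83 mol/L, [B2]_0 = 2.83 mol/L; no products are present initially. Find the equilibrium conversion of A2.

Let X = conversion of A2; extent ξ = 2.83·X mol/L.
Concentrations: [A2] = 2.83 − 2.83X; [B2] = 2.83 − 2.83X; [A1] = 5.66X.
K_c = [A1]^2 / ([A2] [B2]).
This equals 12.4 at X = 0.638 (the root in 0 < X < 1).

X = 0.638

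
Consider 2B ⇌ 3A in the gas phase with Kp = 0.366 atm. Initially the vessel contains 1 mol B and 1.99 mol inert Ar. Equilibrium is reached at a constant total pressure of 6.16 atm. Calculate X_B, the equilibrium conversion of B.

X = 0.300

Let X = conversion of B (basis 1 mol B); extent of reaction ξ = 0.5X.
Moles: n_B = 1 − X; n_A = 1.5X; n_I = 1.99 (inert).
Total moles n_T = 2.99 + 0.5X.
Mole fractions y_i = n_i/n_T; Kp = p_A^3 / (p_B^2) with p_i = y_i·P.
This yields a degree-3 equation in X; solving on (0,1), X = 0.300.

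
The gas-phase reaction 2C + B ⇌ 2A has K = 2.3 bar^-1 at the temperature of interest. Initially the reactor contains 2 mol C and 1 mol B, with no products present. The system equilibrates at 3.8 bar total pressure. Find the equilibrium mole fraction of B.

y_B = 0.181

Take 2 mol C as basis and let X be its fractional conversion, so ξ = X.
Species balance: n_C = 2 − 2X; n_B = 1 − X; n_A = 2X.
Total moles n_T = 3 − X.
y_i = n_i/n_T, p_i = y_i·P. K = p_A^2 / (p_C^2 p_B).
Equating to 2.3 bar^-1 and solving on 0 < X < 1: X = 0.557.
Then n_B = 0.443, n_T = 2.44, so y_B = 0.181.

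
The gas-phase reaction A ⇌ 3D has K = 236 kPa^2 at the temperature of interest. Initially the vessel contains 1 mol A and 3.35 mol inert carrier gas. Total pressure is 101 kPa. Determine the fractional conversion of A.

Basis: 1 mol A initially; let X = conversion of A. Extent ξ = X.
At extent ξ: n_A = 1 − X; n_D = 3X; n_I = 3.35 (inert).
n_T = Σnᵢ = 4.35 + 2X.
With p_i = (n_i/n_T)P, K = p_D^3 / (p_A).
This yields a degree-3 equation in X; solving on (0,1), X = 0.247.

X = 0.247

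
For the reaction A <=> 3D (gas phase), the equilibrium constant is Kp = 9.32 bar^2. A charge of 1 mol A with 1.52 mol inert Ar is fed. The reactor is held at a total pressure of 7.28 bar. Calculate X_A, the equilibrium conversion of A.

Take 1 mol A as basis and let X be its fractional conversion, so ξ = X.
At extent ξ: n_A = 1 − X; n_D = 3X; n_I = 1.52 (inert).
Total moles n_T = 2.52 + 2X.
With p_i = (n_i/n_T)P, Kp = p_D^3 / (p_A).
Equating to 9.32 bar^2 and solving on 0 < X < 1: X = 0.353.

X = 0.353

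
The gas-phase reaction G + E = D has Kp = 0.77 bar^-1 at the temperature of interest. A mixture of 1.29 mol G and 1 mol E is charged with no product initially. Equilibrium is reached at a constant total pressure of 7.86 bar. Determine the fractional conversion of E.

X = 0.693

Take 1 mol E as basis and let X be its fractional conversion, so ξ = X.
Species balance: n_G = 1.29 − X; n_E = 1 − X; n_D = X.
Total moles n_T = 2.29 − X.
y_i = n_i/n_T, p_i = y_i·P. Kp = p_D / (p_G p_E).
Setting this equal to 0.77 bar^-1 and taking the physical root (0 < X < 1) gives X = 0.693.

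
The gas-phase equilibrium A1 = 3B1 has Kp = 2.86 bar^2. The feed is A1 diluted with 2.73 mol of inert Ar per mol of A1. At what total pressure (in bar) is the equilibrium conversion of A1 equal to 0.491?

Basis: 1 mol A1 initially; let X = conversion of A1. Extent ξ = X.
Moles: n_A1 = 1 − X; n_B1 = 3X; n_I = 2.73 (inert).
n_T = Σnᵢ = 3.73 + 2X.
Kp = p_B1^3 / (p_A1) with p_i = (n_i/n_T)·P.
At X = 0.491: the mole-fraction product g(X) = Π y_i^ν_i = 0.2828. Since Kp = g(X)·P^{2}, P = (Kp/g)^(1/2) = (2.86/0.2828)^(1/2) = 3.18 bar.

P = 3.18 bar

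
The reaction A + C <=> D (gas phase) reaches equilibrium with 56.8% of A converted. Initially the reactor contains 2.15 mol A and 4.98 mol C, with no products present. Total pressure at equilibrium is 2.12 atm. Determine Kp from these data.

Kp = 0.975 atm^-1

Take 2.15 mol A as basis and let X be its fractional conversion, so ξ = 2.15X.
Moles: n_A = 2.15 − 2.15X; n_C = 4.98 − 2.15X; n_D = 2.15X.
n_T = Σnᵢ = 7.13 − 2.15X.
At X = 0.568: n_A = 0.929, n_C = 3.76, n_D = 1.22, n_T = 5.91.
p_i = (n_i/n_T)·P. Kp = p_D / (p_A p_C) = 0.975 atm^-1.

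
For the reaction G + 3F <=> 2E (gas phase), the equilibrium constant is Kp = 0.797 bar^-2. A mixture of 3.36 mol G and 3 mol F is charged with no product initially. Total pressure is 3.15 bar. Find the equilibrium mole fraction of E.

Take 3 mol F as basis and let X be its fractional conversion, so ξ = X.
Mole table: n_G = 3.36 − X; n_F = 3 − 3X; n_E = 2X.
Total moles n_T = 6.36 − 2X.
Mole fractions y_i = n_i/n_T; Kp = p_E^2 / (p_G p_F^3) with p_i = y_i·P.
Equating to 0.797 bar^-2 and solving on 0 < X < 1: X = 0.598.
Then n_E = 1.2, n_T = 5.16, so y_E = 0.232.

y_E = 0.232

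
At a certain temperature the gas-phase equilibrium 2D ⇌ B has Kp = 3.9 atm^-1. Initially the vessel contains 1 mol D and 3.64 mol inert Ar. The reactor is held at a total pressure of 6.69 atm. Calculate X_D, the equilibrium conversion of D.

X = 0.752

Take 1 mol D as basis and let X be its fractional conversion, so ξ = 0.5X.
At extent ξ: n_D = 1 − X; n_B = 0.5X; n_I = 3.64 (inert).
n_T = Σnᵢ = 4.64 − 0.5X.
With p_i = (n_i/n_T)P, Kp = p_B / (p_D^2).
Equating to 3.9 atm^-1 and solving on 0 < X < 1: X = 0.752.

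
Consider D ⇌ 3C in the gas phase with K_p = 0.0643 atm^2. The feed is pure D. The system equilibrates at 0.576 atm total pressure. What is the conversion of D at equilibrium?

Take 1 mol D as basis and let X be its fractional conversion, so ξ = X.
At extent ξ: n_D = 1 − X; n_C = 3X.
Summing: n_T = 1 + 2X.
y_i = n_i/n_T, p_i = y_i·P. K_p = p_C^3 / (p_D).
Substituting and setting equal to 0.0643 atm^2 gives a polynomial in X; the root in (0,1) is X = 0.227.

X = 0.227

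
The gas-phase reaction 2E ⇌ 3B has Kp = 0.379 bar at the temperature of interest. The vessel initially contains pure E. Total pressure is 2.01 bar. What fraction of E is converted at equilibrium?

X = 0.313

Let X = conversion of E (basis 1 mol E); extent of reaction ξ = 0.5X.
Mole table: n_E = 1 − X; n_B = 1.5X.
Summing: n_T = 1 + 0.5X.
With p_i = (n_i/n_T)P, Kp = p_B^3 / (p_E^2).
Equating to 0.379 bar and solving on 0 < X < 1: X = 0.313.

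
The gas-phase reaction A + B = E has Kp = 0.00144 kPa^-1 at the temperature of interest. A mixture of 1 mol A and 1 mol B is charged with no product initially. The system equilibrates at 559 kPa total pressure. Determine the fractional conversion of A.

Let X = conversion of A (basis 1 mol A); extent of reaction ξ = X.
Mole table: n_A = 1 − X; n_B = 1 − X; n_E = X.
n_T = Σnᵢ = 2 − X.
With p_i = (n_i/n_T)P, Kp = p_E / (p_A p_B).
This yields a degree-2 equation in X; solving on (0,1), X = 0.256.

X = 0.256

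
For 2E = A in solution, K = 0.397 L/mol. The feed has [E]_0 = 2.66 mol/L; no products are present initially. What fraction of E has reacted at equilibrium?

Let X = conversion of E; extent ξ = 2.66X/2 mol/L.
Concentrations: [E] = 2.66 − 2.66X; [A] = 1.33X.
K = [A] / ([E]^2).
Solving K = 0.397 for X ∈ (0,1): X = 0.509.

X = 0.509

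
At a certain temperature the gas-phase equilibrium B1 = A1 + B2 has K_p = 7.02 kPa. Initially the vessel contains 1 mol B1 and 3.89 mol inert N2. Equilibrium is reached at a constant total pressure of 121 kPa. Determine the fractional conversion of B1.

Let X = conversion of B1 (basis 1 mol B1); extent of reaction ξ = X.
Mole table: n_B1 = 1 − X; n_A1 = X; n_B2 = X; n_I = 3.89 (inert).
Summing: n_T = 4.89 + X.
Mole fractions y_i = n_i/n_T; K_p = p_A1 p_B2 / (p_B1) with p_i = y_i·P.
Substituting and setting equal to 7.02 kPa gives a polynomial in X; the root in (0,1) is X = 0.422.

X = 0.422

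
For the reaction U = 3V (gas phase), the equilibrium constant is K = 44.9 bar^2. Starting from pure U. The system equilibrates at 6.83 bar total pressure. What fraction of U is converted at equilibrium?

X = 0.412

Take 1 mol U as basis and let X be its fractional conversion, so ξ = X.
At extent ξ: n_U = 1 − X; n_V = 3X.
n_T = Σnᵢ = 1 + 2X.
Mole fractions y_i = n_i/n_T; K = p_V^3 / (p_U) with p_i = y_i·P.
This yields a degree-3 equation in X; solving on (0,1), X = 0.412.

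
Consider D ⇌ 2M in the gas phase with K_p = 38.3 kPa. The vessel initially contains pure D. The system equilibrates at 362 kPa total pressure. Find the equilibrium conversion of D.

Take 1 mol D as basis and let X be its fractional conversion, so ξ = X.
Moles: n_D = 1 − X; n_M = 2X.
n_T = Σnᵢ = 1 + X.
With p_i = (n_i/n_T)P, K_p = p_M^2 / (p_D).
Setting this equal to 38.3 kPa and taking the physical root (0 < X < 1) gives X = 0.161.

X = 0.161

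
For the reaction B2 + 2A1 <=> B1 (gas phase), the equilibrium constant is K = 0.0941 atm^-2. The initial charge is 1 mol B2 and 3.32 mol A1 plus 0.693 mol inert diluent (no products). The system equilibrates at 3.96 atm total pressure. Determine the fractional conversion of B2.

Basis: 1 mol B2 initially; let X = conversion of B2. Extent ξ = X.
At extent ξ: n_B2 = 1 − X; n_A1 = 3.32 − 2X; n_B1 = X; n_I = 0.693 (inert).
n_T = Σnᵢ = 5.01 − 2X.
Mole fractions y_i = n_i/n_T; K = p_B1 / (p_B2 p_A1^2) with p_i = y_i·P.
Setting this equal to 0.0941 atm^-2 and taking the physical root (0 < X < 1) gives X = 0.352.

X = 0.352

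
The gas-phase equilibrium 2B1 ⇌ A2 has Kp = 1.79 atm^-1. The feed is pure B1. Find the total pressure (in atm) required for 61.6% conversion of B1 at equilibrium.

Basis: 1 mol B1 initially; let X = conversion of B1. Extent ξ = 0.5X.
Mole table: n_B1 = 1 − X; n_A2 = 0.5X.
Total moles n_T = 1 − 0.5X.
Kp = p_A2 / (p_B1^2) with p_i = (n_i/n_T)·P.
At X = 0.616: the mole-fraction product g(X) = Π y_i^ν_i = 1.445. Since Kp = g(X)·P^{-1}, P = (g/Kp)^(1/1) = (1.445/1.79)^(1/1) = 0.807 atm.

P = 0.807 atm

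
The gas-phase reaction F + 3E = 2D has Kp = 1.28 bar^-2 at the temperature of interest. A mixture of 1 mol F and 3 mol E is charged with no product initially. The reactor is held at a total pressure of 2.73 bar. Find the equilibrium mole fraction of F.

y_F = 0.154

Let X = conversion of F (basis 1 mol F); extent of reaction ξ = X.
Species balance: n_F = 1 − X; n_E = 3 − 3X; n_D = 2X.
n_T = Σnᵢ = 4 − 2X.
y_i = n_i/n_T, p_i = y_i·P. Kp = p_D^2 / (p_F p_E^3).
This yields a degree-4 equation in X; solving on (0,1), X = 0.553.
Then n_F = 0.447, n_T = 2.89, so y_F = 0.154.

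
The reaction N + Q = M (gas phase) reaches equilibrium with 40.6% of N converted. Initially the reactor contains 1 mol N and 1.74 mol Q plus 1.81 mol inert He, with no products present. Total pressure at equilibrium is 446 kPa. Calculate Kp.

Take 1 mol N as basis and let X be its fractional conversion, so ξ = X.
At extent ξ: n_N = 1 − X; n_Q = 1.74 − X; n_M = X; n_I = 1.81 (inert).
Total moles n_T = 4.55 − X.
At X = 0.406: n_N = 0.594, n_Q = 1.33, n_M = 0.406, n_T = 4.14.
p_i = (n_i/n_T)·P. Kp = p_M / (p_N p_Q) = 0.00476 kPa^-1.

Kp = 0.00476 kPa^-1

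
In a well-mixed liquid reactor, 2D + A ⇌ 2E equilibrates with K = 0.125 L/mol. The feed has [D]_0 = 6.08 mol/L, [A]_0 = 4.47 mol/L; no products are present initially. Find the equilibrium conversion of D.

X = 0.390

Let X = conversion of D; extent ξ = 6.08X/2 mol/L.
Concentrations: [D] = 6.08 − 6.08X; [A] = 4.47 − 3.04X; [E] = 6.08X.
K = [E]^2 / ([D]^2 [A]).
Equating to 0.125 L/mol: the physical root is X = 0.390.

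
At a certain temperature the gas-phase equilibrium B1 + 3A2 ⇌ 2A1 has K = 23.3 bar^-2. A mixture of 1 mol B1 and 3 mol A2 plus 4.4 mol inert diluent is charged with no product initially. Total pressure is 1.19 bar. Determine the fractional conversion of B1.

X = 0.501

Let X = conversion of B1 (basis 1 mol B1); extent of reaction ξ = X.
Mole table: n_B1 = 1 − X; n_A2 = 3 − 3X; n_A1 = 2X; n_I = 4.4 (inert).
n_T = Σnᵢ = 8.4 − 2X.
With p_i = (n_i/n_T)P, K = p_A1^2 / (p_B1 p_A2^3).
This yields a degree-4 equation in X; solving on (0,1), X = 0.501.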